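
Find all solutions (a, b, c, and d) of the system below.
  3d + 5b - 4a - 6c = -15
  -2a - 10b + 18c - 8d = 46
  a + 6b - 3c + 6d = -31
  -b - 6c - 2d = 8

infinitely many solutions

Row-reduce:
R1 ← R1 / (-4).
R2 ← R2 + 2·R1.
R3 ← R3 − 1·R1.
R2 ← R2 / (-25/2).
R1 ← R1 + 5/4·R2.
R3 ← R3 − 29/4·R2.
R4 ← R4 + 1·R2.
R3 ← R3 / (192/25).
R1 ← R1 + 3/5·R3.
R2 ← R2 + 42/25·R3.
R4 ← R4 + 192/25·R3.
Rank is 3 with 4 unknowns, leaving d free.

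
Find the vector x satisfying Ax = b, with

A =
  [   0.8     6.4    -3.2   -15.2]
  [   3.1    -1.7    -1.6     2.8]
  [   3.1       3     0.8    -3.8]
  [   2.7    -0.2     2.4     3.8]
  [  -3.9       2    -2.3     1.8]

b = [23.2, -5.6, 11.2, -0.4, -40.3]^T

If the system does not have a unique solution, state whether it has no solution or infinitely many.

x_1 = 2, x_2 = -6, x_3 = 5, x_4 = -5

Row-reduce the augmented matrix:
R1 ← R1 / (4/5).
R2 ← R2 − 31/10·R1.
R3 ← R3 − 31/10·R1.
R4 ← R4 − 27/10·R1.
R5 ← R5 + 39/10·R1.
R2 ← R2 / (-53/2).
R1 ← R1 − 8·R2.
R3 ← R3 + 109/5·R2.
R4 ← R4 + 109/5·R2.
R5 ← R5 − 166/5·R2.
R3 ← R3 / (5718/1325).
R1 ← R1 + 196/265·R3.
R2 ← R2 + 108/265·R3.
R4 ← R4 − 5718/1325·R3.
R5 ← R5 + 11579/2650·R3.
Swap R4 and R5.
R4 ← R4 / (214927/22872).
R1 ← R1 − 1060/2859·R4.
R2 ← R2 + 1828/953·R4.
R3 ← R3 − 11509/11436·R4.
R5 reduces to 0 = 0, so the extra equation is consistent.
Reading off the reduced rows gives x_1 = 2, x_2 = -6, x_3 = 5, x_4 = -5.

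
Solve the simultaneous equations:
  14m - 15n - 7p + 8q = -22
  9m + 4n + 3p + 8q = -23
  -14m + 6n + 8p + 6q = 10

infinitely many solutions

Row-reduce:
R1 ← R1 / (14).
R2 ← R2 − 9·R1.
R3 ← R3 + 14·R1.
R2 ← R2 / (191/14).
R1 ← R1 + 15/14·R2.
R3 ← R3 + 9·R2.
R3 ← R3 / (1136/191).
R1 ← R1 − 17/191·R3.
R2 ← R2 − 105/191·R3.
Rank is 3 with 4 unknowns, leaving q free.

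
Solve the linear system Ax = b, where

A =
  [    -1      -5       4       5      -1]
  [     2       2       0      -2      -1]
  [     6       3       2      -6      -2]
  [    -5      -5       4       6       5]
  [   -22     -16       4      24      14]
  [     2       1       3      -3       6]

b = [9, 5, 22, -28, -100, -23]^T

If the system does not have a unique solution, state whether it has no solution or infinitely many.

Row-reduce the augmented matrix:
R1 ← R1 / (-1).
R2 ← R2 − 2·R1.
R3 ← R3 − 6·R1.
R4 ← R4 + 5·R1.
R5 ← R5 + 22·R1.
R6 ← R6 − 2·R1.
R2 ← R2 / (-8).
R1 ← R1 − 5·R2.
R3 ← R3 + 27·R2.
R4 ← R4 − 20·R2.
R5 ← R5 − 94·R2.
R6 ← R6 + 9·R2.
R3 ← R3 / (-1).
R1 ← R1 − 1·R3.
R2 ← R2 + 1·R3.
R4 ← R4 − 4·R3.
R5 ← R5 − 10·R3.
R6 ← R6 − 2·R3.
R4 ← R4 / (-11).
R1 ← R1 + 3·R4.
R2 ← R2 − 2·R4.
R3 ← R3 − 3·R4.
R5 ← R5 + 22·R4.
R6 ← R6 + 8·R4.
Swap R5 and R6.
R5 ← R5 / (29/8).
R1 ← R1 + 7/4·R5.
R2 ← R2 − 1/4·R5.
R3 ← R3 − 7/8·R5.
R4 ← R4 + 1·R5.
R6 reduces to 0 = 0, so the extra equation is consistent.
Reading off the reduced rows gives x_1 = 1, x_2 = -4, x_3 = 0, x_4 = -3, x_5 = -5.

x_1 = 1, x_2 = -4, x_3 = 0, x_4 = -3, x_5 = -5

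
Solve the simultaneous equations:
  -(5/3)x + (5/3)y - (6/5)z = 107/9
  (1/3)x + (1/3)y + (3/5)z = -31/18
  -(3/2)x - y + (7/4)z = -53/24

Row-reduce the augmented matrix:
R1 ← R1 / (-5/3).
R2 ← R2 − 1/3·R1.
R3 ← R3 + 3/2·R1.
R2 ← R2 / (2/3).
R1 ← R1 + 1·R2.
R3 ← R3 + 5/2·R2.
R3 ← R3 / (209/50).
R1 ← R1 − 63/50·R3.
R2 ← R2 − 27/50·R3.
Reading off the reduced rows gives x = -3, y = 7/3, z = -5/2.

x = -3, y = 7/3, z = -5/2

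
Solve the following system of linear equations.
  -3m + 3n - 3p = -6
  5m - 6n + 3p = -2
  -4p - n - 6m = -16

m = -1, n = 2, p = 5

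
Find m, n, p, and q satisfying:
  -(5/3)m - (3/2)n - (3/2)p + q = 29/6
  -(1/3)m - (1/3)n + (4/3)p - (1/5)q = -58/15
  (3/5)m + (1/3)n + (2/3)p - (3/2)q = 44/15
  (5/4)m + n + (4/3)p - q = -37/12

m = 1, n = -3, p = -4, q = -4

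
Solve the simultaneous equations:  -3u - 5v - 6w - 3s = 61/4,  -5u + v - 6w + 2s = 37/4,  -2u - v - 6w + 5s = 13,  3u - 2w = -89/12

u = -9/4, v = -3, w = 1/3, s = 3/2

Row-reduce the augmented matrix:
R1 ← R1 / (-3).
R2 ← R2 + 5·R1.
R3 ← R3 + 2·R1.
R4 ← R4 − 3·R1.
R2 ← R2 / (28/3).
R1 ← R1 − 5/3·R2.
R3 ← R3 − 7/3·R2.
R4 ← R4 + 5·R2.
R3 ← R3 / (-3).
R1 ← R1 − 9/7·R3.
R2 ← R2 − 3/7·R3.
R4 ← R4 + 41/7·R3.
R4 ← R4 / (-19/2).
R1 ← R1 − 2·R4.
R2 ← R2 − 3/2·R4.
R3 ← R3 + 7/4·R4.
Reading off the reduced rows gives u = -9/4, v = -3, w = 1/3, s = 3/2.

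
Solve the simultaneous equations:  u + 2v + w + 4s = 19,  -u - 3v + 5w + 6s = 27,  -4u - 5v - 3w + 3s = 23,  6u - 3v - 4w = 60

Row-reduce the augmented matrix:
R2 ← R2 + 1·R1.
R3 ← R3 + 4·R1.
R4 ← R4 − 6·R1.
R2 ← R2 / (-1).
R1 ← R1 − 2·R2.
R3 ← R3 − 3·R2.
R4 ← R4 + 15·R2.
R3 ← R3 / (19).
R1 ← R1 − 13·R3.
R2 ← R2 + 6·R3.
R4 ← R4 + 100·R3.
R4 ← R4 / (1594/19).
R1 ← R1 + 181/19·R4.
R2 ← R2 − 104/19·R4.
R3 ← R3 − 49/19·R4.
Reading off the reduced rows gives u = 6, v = -4, w = -3, s = 6.

u = 6, v = -4, w = -3, s = 6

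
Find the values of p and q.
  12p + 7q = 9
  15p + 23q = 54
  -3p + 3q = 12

p = -1, q = 3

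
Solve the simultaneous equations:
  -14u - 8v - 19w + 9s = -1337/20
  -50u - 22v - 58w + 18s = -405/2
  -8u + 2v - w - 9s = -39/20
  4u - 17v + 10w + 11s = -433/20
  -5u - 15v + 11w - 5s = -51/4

u = 12/5, v = 1, w = 1/2, s = -7/4

Row-reduce the augmented matrix:
R1 ← R1 / (-14).
R2 ← R2 + 50·R1.
R3 ← R3 + 8·R1.
R4 ← R4 − 4·R1.
R5 ← R5 + 5·R1.
R2 ← R2 / (46/7).
R1 ← R1 − 4/7·R2.
R3 ← R3 − 46/7·R2.
R4 ← R4 + 135/7·R2.
R5 ← R5 + 85/7·R2.
Swap R3 and R4.
R3 ← R3 / (67/2).
R1 ← R1 − 1/2·R3.
R2 ← R2 − 3/2·R3.
R5 ← R5 − 36·R3.
Swap R4 and R5.
R4 ← R4 / (-290/67).
R1 ← R1 − 1547/1541·R4.
R2 ← R2 + 1389/1541·R4.
R3 ← R3 + 1285/1541·R4.
R5 reduces to 0 = 0, so the extra equation is consistent.
Reading off the reduced rows gives u = 12/5, v = 1, w = 1/2, s = -7/4.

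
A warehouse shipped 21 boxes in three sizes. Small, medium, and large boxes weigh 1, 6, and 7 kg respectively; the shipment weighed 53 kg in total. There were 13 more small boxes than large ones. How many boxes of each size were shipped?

small boxes: 15, medium boxes: 4, large boxes: 2

Let s = small boxes, m = medium boxes, l = large boxes.
  s + m + l = 21
  s + 6m + 7l = 53
  -l + s = 13
Row-reduce the augmented matrix:
R2 ← R2 − 1·R1.
R3 ← R3 − 1·R1.
R2 ← R2 / (5).
R1 ← R1 − 1·R2.
R3 ← R3 + 1·R2.
R3 ← R3 / (-4/5).
R1 ← R1 + 1/5·R3.
R2 ← R2 − 6/5·R3.
Reading off the reduced rows gives s = 15, m = 4, l = 2.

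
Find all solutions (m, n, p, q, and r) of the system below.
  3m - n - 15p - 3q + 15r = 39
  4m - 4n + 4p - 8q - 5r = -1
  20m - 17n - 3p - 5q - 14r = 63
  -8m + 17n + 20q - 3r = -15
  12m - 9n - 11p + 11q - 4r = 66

Row-reduce:
R1 ← R1 / (3).
R2 ← R2 − 4·R1.
R3 ← R3 − 20·R1.
R4 ← R4 + 8·R1.
R5 ← R5 − 12·R1.
R2 ← R2 / (-8/3).
R1 ← R1 + 1/3·R2.
R3 ← R3 + 31/3·R2.
R4 ← R4 − 43/3·R2.
R5 ← R5 + 5·R2.
R3 ← R3 / (4).
R1 ← R1 + 8·R3.
R2 ← R2 + 9·R3.
R4 ← R4 − 89·R3.
R5 ← R5 − 4·R3.
R4 ← R4 / (-5505/8).
R1 ← R1 − 121/2·R4.
R2 ← R2 − 561/8·R4.
R3 ← R3 − 61/8·R4.
Row 5 reduces to 0 = 1, a contradiction. The system is inconsistent.

no solution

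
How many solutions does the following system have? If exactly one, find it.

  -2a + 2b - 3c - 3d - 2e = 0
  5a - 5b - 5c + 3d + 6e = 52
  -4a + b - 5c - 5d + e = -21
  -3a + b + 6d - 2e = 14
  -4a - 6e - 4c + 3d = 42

a = 6, b = -2, c = -6, d = 4, e = -5

Row-reduce the augmented matrix:
R1 ← R1 / (-2).
R2 ← R2 − 5·R1.
R3 ← R3 + 4·R1.
R4 ← R4 + 3·R1.
R5 ← R5 + 4·R1.
Swap R2 and R3.
R2 ← R2 / (-3).
R1 ← R1 + 1·R2.
R4 ← R4 + 2·R2.
R5 ← R5 + 4·R2.
R3 ← R3 / (-25/2).
R1 ← R1 − 7/6·R3.
R2 ← R2 + 1/3·R3.
R4 ← R4 − 23/6·R3.
R5 ← R5 − 2/3·R3.
R4 ← R4 / (634/75).
R1 ← R1 − 56/75·R4.
R2 ← R2 + 16/75·R4.
R3 ← R3 − 9/25·R4.
R5 ← R5 − 557/75·R4.
R5 ← R5 / (-2166/317).
R1 ← R1 + 125/317·R5.
R2 ← R2 + 553/317·R5.
R3 ← R3 − 2/317·R5.
R4 ← R4 + 76/317·R5.
Reading off the reduced rows gives a = 6, b = -2, c = -6, d = 4, e = -5.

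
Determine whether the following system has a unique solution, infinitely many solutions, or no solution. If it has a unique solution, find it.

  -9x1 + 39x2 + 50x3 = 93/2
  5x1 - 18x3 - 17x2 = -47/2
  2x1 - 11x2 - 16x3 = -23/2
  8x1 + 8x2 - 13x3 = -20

Row-reduce the augmented matrix:
R1 ← R1 / (-9).
R2 ← R2 − 5·R1.
R3 ← R3 − 2·R1.
R4 ← R4 − 8·R1.
R2 ← R2 / (14/3).
R1 ← R1 + 13/3·R2.
R3 ← R3 + 7/3·R2.
R4 ← R4 − 128/3·R2.
Swap R3 and R4.
R3 ← R3 / (-1217/21).
R1 ← R1 − 74/21·R3.
R2 ← R2 − 44/21·R3.
R4 reduces to 0 = 0, so the extra equation is consistent.
Reading off the reduced rows gives x1 = -3, x2 = 1/2, x3 = 0.

x1 = -3, x2 = 1/2, x3 = 0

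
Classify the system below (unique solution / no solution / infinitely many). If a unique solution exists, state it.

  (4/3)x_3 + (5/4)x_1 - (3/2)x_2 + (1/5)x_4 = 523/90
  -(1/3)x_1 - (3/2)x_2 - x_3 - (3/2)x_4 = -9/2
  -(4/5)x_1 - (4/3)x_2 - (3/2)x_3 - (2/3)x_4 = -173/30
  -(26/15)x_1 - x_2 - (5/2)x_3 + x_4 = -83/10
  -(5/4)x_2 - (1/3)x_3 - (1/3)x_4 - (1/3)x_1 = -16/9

Row-reduce the augmented matrix:
R1 ← R1 / (5/4).
R2 ← R2 + 1/3·R1.
R3 ← R3 + 4/5·R1.
R4 ← R4 + 26/15·R1.
R5 ← R5 + 1/3·R1.
R2 ← R2 / (-19/10).
R1 ← R1 + 6/5·R2.
R3 ← R3 + 172/75·R2.
R4 ← R4 + 77/25·R2.
R5 ← R5 + 33/20·R2.
R3 ← R3 / (673/5130).
R1 ← R1 − 28/19·R3.
R2 ← R2 − 58/171·R3.
R4 ← R4 − 673/1710·R3.
R5 ← R5 − 199/342·R3.
Swap R4 and R5.
R4 ← R4 / (-176837/40380).
R1 ← R1 + 8406/673·R4.
R2 ← R2 + 7943/3365·R4.
R3 ← R3 − 30972/3365·R4.
R5 reduces to 0 = 0, so the extra equation is consistent.
Reading off the reduced rows gives x_1 = 2, x_2 = 0, x_3 = 7/3, x_4 = 1.

x_1 = 2, x_2 = 0, x_3 = 7/3, x_4 = 1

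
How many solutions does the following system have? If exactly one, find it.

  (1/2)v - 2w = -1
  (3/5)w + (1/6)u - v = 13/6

Row-reduce:
Swap R1 and R2.
R1 ← R1 / (1/6).
R2 ← R2 / (1/2).
R1 ← R1 + 6·R2.
Rank is 2 with 3 unknowns, leaving w free.

infinitely many solutions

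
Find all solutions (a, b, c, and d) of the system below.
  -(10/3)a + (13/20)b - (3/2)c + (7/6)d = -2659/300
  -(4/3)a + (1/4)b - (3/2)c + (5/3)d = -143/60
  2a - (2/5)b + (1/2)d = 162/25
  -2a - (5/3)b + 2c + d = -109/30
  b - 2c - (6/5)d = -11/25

Row-reduce the augmented matrix:
R1 ← R1 / (-10/3).
R2 ← R2 + 4/3·R1.
R3 ← R3 − 2·R1.
R4 ← R4 + 2·R1.
R2 ← R2 / (-1/100).
R1 ← R1 + 39/200·R2.
R3 ← R3 + 1/100·R2.
R4 ← R4 + 617/300·R2.
R5 ← R5 − 1·R2.
Swap R3 and R4.
R3 ← R3 / (188).
R1 ← R1 − 18·R3.
R2 ← R2 − 90·R3.
R5 ← R5 + 92·R3.
Swap R4 and R5.
R4 ← R4 / (-859/470).
R1 ← R1 + 7/47·R4.
R2 ← R2 + 375/188·R4.
R3 ← R3 + 493/376·R4.
R5 reduces to 0 = 0, so the extra equation is consistent.
Reading off the reduced rows gives a = 11/4, b = -11/5, c = -1, d = 1/5.

a = 11/4, b = -11/5, c = -1, d = 1/5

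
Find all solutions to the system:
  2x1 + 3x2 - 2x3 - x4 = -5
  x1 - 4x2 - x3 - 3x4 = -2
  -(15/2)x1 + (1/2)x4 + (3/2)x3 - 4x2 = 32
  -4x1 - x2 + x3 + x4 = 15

no solution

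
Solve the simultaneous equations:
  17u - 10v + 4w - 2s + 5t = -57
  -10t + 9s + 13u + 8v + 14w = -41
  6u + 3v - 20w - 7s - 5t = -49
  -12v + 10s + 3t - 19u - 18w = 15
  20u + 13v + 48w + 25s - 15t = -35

no solution

Row-reduce:
R1 ← R1 / (17).
R2 ← R2 − 13·R1.
R3 ← R3 − 6·R1.
R4 ← R4 + 19·R1.
R5 ← R5 − 20·R1.
R2 ← R2 / (266/17).
R1 ← R1 + 10/17·R2.
R3 ← R3 − 111/17·R2.
R4 ← R4 + 394/17·R2.
R5 ← R5 − 421/17·R2.
R3 ← R3 / (-3455/133).
R1 ← R1 − 86/133·R3.
R2 ← R2 − 93/133·R3.
R4 ← R4 − 356/133·R3.
R5 ← R5 − 3455/133·R3.
R4 ← R4 / (76907/3455).
R1 ← R1 − 42/3455·R4.
R2 ← R2 − 1331/3455·R4.
R3 ← R3 − 2843/6910·R4.
Row 5 reduces to 0 = -2, a contradiction. The system is inconsistent.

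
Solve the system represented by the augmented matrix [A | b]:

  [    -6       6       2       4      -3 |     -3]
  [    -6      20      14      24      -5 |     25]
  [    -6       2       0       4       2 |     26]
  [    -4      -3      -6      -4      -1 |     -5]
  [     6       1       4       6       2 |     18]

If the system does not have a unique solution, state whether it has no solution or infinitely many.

no solution

Row-reduce:
R1 ← R1 / (-6).
R2 ← R2 + 6·R1.
R3 ← R3 + 6·R1.
R4 ← R4 + 4·R1.
R5 ← R5 − 6·R1.
R2 ← R2 / (14).
R1 ← R1 + 1·R2.
R3 ← R3 + 4·R2.
R4 ← R4 + 7·R2.
R5 ← R5 − 7·R2.
R3 ← R3 / (10/7).
R1 ← R1 − 11/21·R3.
R2 ← R2 − 6/7·R3.
R4 ← R4 + 4/3·R3.
R4 ← R4 / (26/3).
R1 ← R1 + 4/3·R4.
R2 ← R2 + 2·R4.
R3 ← R3 − 4·R4.
Row 5 reduces to 0 = 1, a contradiction. The system is inconsistent.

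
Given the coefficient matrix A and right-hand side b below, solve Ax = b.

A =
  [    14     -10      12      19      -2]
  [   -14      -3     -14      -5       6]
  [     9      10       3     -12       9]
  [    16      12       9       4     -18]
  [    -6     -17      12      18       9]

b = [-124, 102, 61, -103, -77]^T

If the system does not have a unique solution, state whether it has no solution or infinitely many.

x_1 = -1, x_2 = 4, x_3 = -5, x_4 = 0, x_5 = 5

Row-reduce the augmented matrix:
R1 ← R1 / (14).
R2 ← R2 + 14·R1.
R3 ← R3 − 9·R1.
R4 ← R4 − 16·R1.
R5 ← R5 + 6·R1.
R2 ← R2 / (-13).
R1 ← R1 + 5/7·R2.
R3 ← R3 − 115/7·R2.
R4 ← R4 − 164/7·R2.
R5 ← R5 + 149/7·R2.
R3 ← R3 / (-659/91).
R1 ← R1 − 88/91·R3.
R2 ← R2 − 2/13·R3.
R4 ← R4 + 757/91·R3.
R5 ← R5 − 1858/91·R3.
R4 ← R4 / (19781/1318).
R1 ← R1 + 373/1318·R4.
R2 ← R2 + 801/659·R4.
R3 ← R3 − 1187/1318·R4.
R5 ← R5 + 9996/659·R4.
R5 ← R5 / (364743/19781).
R1 ← R1 − 23603/19781·R5.
R2 ← R2 + 41496/19781·R5.
R3 ← R3 + 10890/19781·R5.
R4 ← R4 + 34436/19781·R5.
Reading off the reduced rows gives x_1 = -1, x_2 = 4, x_3 = -5, x_4 = 0, x_5 = 5.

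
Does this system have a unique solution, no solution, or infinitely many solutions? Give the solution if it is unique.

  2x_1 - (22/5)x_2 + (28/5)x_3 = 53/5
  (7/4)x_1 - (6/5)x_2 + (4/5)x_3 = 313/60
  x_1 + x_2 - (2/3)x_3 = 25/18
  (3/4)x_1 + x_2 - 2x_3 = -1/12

Row-reduce the augmented matrix:
R1 ← R1 / (2).
R2 ← R2 − 7/4·R1.
R3 ← R3 − 1·R1.
R4 ← R4 − 3/4·R1.
R2 ← R2 / (53/20).
R1 ← R1 + 11/5·R2.
R3 ← R3 − 16/5·R2.
R4 ← R4 − 53/20·R2.
R3 ← R3 / (236/159).
R1 ← R1 + 32/53·R3.
R2 ← R2 + 82/53·R3.
R4 reduces to 0 = 0, so the extra equation is consistent.
Reading off the reduced rows gives x_1 = 7/3, x_2 = -1/2, x_3 = 2/3.

x_1 = 7/3, x_2 = -1/2, x_3 = 2/3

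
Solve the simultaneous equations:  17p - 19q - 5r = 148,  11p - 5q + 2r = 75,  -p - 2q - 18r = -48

p = 4, q = -5, r = 3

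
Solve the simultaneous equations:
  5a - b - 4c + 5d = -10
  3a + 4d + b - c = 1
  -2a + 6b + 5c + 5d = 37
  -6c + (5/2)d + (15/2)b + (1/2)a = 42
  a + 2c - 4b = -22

Row-reduce:
R1 ← R1 / (5).
R2 ← R2 − 3·R1.
R3 ← R3 + 2·R1.
R4 ← R4 − 1/2·R1.
R5 ← R5 − 1·R1.
R2 ← R2 / (8/5).
R1 ← R1 + 1/5·R2.
R3 ← R3 − 28/5·R2.
R4 ← R4 − 38/5·R2.
R5 ← R5 + 19/5·R2.
R3 ← R3 / (-3/2).
R1 ← R1 + 5/8·R3.
R2 ← R2 − 7/8·R3.
R4 ← R4 + 49/4·R3.
R5 ← R5 − 49/8·R3.
R4 ← R4 / (-94/3).
R1 ← R1 + 1/3·R4.
R2 ← R2 − 8/3·R4.
R3 ← R3 + 7/3·R4.
R5 ← R5 − 47/3·R4.
Row 5 reduces to 0 = 3/2, a contradiction. The system is inconsistent.

no solution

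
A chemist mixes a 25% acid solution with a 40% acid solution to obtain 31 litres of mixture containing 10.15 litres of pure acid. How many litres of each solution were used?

litres of solution A: 15, litres of solution B: 16

Let a = litres of solution A, b = litres of solution B.
  a + b = 31
  (1/4)a + (2/5)b = 203/20
Row-reduce the augmented matrix:
R2 ← R2 − 1/4·R1.
R2 ← R2 / (3/20).
R1 ← R1 − 1·R2.
Reading off the reduced rows gives a = 15, b = 16.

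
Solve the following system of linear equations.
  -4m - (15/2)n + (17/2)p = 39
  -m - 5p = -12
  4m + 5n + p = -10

Row-reduce:
R1 ← R1 / (-4).
R2 ← R2 + 1·R1.
R3 ← R3 − 4·R1.
R2 ← R2 / (15/8).
R1 ← R1 − 15/8·R2.
R3 ← R3 + 5/2·R2.
Rank is 2 with 3 unknowns, leaving p free.

infinitely many solutions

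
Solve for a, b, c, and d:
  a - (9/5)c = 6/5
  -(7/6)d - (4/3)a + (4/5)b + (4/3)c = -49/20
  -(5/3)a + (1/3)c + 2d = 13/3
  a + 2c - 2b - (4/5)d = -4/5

Row-reduce the augmented matrix:
R2 ← R2 + 4/3·R1.
R3 ← R3 + 5/3·R1.
R4 ← R4 − 1·R1.
R2 ← R2 / (4/5).
R4 ← R4 + 2·R2.
R3 ← R3 / (-8/3).
R1 ← R1 + 9/5·R3.
R2 ← R2 + 4/3·R3.
R4 ← R4 − 17/15·R3.
R4 ← R4 / (-43/15).
R1 ← R1 + 27/20·R4.
R2 ← R2 + 59/24·R4.
R3 ← R3 + 3/4·R4.
Reading off the reduced rows gives a = -12/5, b = -3, c = -2, d = 1/2.

a = -12/5, b = -3, c = -2, d = 1/2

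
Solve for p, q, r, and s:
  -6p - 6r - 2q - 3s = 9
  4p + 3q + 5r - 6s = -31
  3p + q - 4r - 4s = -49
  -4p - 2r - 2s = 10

p = -6, q = -3, r = 4, s = 3

Row-reduce the augmented matrix:
R1 ← R1 / (-6).
R2 ← R2 − 4·R1.
R3 ← R3 − 3·R1.
R4 ← R4 + 4·R1.
R2 ← R2 / (5/3).
R1 ← R1 − 1/3·R2.
R4 ← R4 − 4/3·R2.
R3 ← R3 / (-7).
R1 ← R1 − 4/5·R3.
R2 ← R2 − 3/5·R3.
R4 ← R4 − 6/5·R3.
R4 ← R4 / (191/35).
R1 ← R1 − 103/70·R4.
R2 ← R2 + 369/70·R4.
R3 ← R3 − 11/14·R4.
Reading off the reduced rows gives p = -6, q = -3, r = 4, s = 3.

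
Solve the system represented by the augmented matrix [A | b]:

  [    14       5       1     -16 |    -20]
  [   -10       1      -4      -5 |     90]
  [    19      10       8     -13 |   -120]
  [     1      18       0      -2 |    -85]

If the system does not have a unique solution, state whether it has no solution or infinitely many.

Row-reduce the augmented matrix:
R1 ← R1 / (14).
R2 ← R2 + 10·R1.
R3 ← R3 − 19·R1.
R4 ← R4 − 1·R1.
R2 ← R2 / (32/7).
R1 ← R1 − 5/14·R2.
R3 ← R3 − 45/14·R2.
R4 ← R4 − 247/14·R2.
R3 ← R3 / (573/64).
R1 ← R1 − 21/64·R3.
R2 ← R2 + 23/32·R3.
R4 ← R4 − 807/64·R3.
R4 ← R4 / (6495/191).
R1 ← R1 + 115/191·R4.
R2 ← R2 + 1127/573·R4.
R3 ← R3 − 1297/573·R4.
Reading off the reduced rows gives x_1 = -5, x_2 = -5, x_3 = -5, x_4 = -5.

x_1 = -5, x_2 = -5, x_3 = -5, x_4 = -5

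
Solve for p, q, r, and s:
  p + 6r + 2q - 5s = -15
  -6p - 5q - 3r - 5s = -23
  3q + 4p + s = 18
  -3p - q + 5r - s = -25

p = 2, q = 3, r = -3, s = 1

Row-reduce the augmented matrix:
R2 ← R2 + 6·R1.
R3 ← R3 − 4·R1.
R4 ← R4 + 3·R1.
R2 ← R2 / (7).
R1 ← R1 − 2·R2.
R3 ← R3 + 5·R2.
R4 ← R4 − 5·R2.
R3 ← R3 / (-3/7).
R1 ← R1 + 24/7·R3.
R2 ← R2 − 33/7·R3.
R4 ← R4 + 4/7·R3.
R4 ← R4 / (43/3).
R1 ← R1 − 37·R4.
R2 ← R2 + 49·R4.
R3 ← R3 − 28/3·R4.
Reading off the reduced rows gives p = 2, q = 3, r = -3, s = 1.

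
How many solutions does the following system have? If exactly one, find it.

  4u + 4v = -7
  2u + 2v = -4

no solution

Row-reduce:
R1 ← R1 / (4).
R2 ← R2 − 2·R1.
Row 2 reduces to 0 = -1/2, a contradiction. The system is inconsistent.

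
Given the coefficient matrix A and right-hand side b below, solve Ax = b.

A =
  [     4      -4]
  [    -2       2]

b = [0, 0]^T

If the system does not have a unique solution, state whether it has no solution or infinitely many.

Row-reduce:
R1 ← R1 / (4).
R2 ← R2 + 2·R1.
Rank is 1 with 2 unknowns, leaving x_2 free.

infinitely many solutions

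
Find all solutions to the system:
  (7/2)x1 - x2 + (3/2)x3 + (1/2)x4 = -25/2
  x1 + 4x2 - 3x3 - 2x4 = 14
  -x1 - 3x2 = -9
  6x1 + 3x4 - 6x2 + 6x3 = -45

no solution

Row-reduce:
R1 ← R1 / (7/2).
R2 ← R2 − 1·R1.
R3 ← R3 + 1·R1.
R4 ← R4 − 6·R1.
R2 ← R2 / (30/7).
R1 ← R1 + 2/7·R2.
R3 ← R3 + 23/7·R2.
R4 ← R4 + 30/7·R2.
R3 ← R3 / (-11/5).
R1 ← R1 − 1/5·R3.
R2 ← R2 + 4/5·R3.
Row 4 reduces to 0 = -6, a contradiction. The system is inconsistent.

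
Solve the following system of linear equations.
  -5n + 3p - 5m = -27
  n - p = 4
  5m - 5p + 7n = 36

Row-reduce:
R1 ← R1 / (-5).
R3 ← R3 − 5·R1.
R1 ← R1 − 1·R2.
R3 ← R3 − 2·R2.
Row 3 reduces to 0 = 1, a contradiction. The system is inconsistent.

no solution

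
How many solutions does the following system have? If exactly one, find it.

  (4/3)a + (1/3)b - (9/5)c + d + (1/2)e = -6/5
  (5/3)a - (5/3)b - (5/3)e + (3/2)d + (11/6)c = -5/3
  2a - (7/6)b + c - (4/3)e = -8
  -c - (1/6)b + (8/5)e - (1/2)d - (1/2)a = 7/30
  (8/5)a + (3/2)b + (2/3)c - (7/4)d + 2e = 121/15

Row-reduce the augmented matrix:
R1 ← R1 / (4/3).
R2 ← R2 − 5/3·R1.
R3 ← R3 − 2·R1.
R4 ← R4 + 1/2·R1.
R5 ← R5 − 8/5·R1.
R2 ← R2 / (-25/12).
R1 ← R1 − 1/4·R2.
R3 ← R3 + 5/3·R2.
R4 ← R4 + 1/24·R2.
R5 ← R5 − 11/10·R2.
R3 ← R3 / (13/30).
R1 ← R1 + 43/50·R3.
R2 ← R2 + 49/25·R3.
R4 ← R4 + 527/300·R3.
R5 ← R5 − 3737/750·R3.
R4 ← R4 / (-2282/325).
R1 ← R1 + 843/325·R4.
R2 ← R2 + 2538/325·R4.
R3 ← R3 + 51/13·R4.
R5 ← R5 − 108741/6500·R4.
R5 ← R5 / (9160909/1825600).
R1 ← R1 + 63807/91280·R5.
R2 ← R2 + 43021/45640·R5.
R3 ← R3 + 18895/18256·R5.
R4 ← R4 + 6395/54768·R5.
Reading off the reduced rows gives a = -1, b = 4, c = 4, d = 4, e = 4.

a = -1, b = 4, c = 4, d = 4, e = 4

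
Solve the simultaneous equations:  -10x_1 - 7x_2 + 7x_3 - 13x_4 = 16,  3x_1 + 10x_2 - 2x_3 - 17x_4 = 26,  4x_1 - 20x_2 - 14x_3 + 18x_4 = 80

infinitely many solutions

Row-reduce:
R1 ← R1 / (-10).
R2 ← R2 − 3·R1.
R3 ← R3 − 4·R1.
R2 ← R2 / (79/10).
R1 ← R1 − 7/10·R2.
R3 ← R3 + 114/5·R2.
R3 ← R3 / (-862/79).
R1 ← R1 + 56/79·R3.
R2 ← R2 − 1/79·R3.
Rank is 3 with 4 unknowns, leaving x_4 free.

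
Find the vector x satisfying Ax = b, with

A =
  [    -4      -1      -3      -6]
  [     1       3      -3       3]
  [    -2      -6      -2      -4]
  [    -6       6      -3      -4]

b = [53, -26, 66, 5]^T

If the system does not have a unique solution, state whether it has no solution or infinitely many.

x_1 = -2, x_2 = -6, x_3 = -3, x_4 = -5

Row-reduce the augmented matrix:
R1 ← R1 / (-4).
R2 ← R2 − 1·R1.
R3 ← R3 + 2·R1.
R4 ← R4 + 6·R1.
R2 ← R2 / (11/4).
R1 ← R1 − 1/4·R2.
R3 ← R3 + 11/2·R2.
R4 ← R4 − 15/2·R2.
R3 ← R3 / (-8).
R1 ← R1 − 12/11·R3.
R2 ← R2 + 15/11·R3.
R4 ← R4 − 129/11·R3.
R4 ← R4 / (169/44).
R1 ← R1 − 18/11·R4.
R2 ← R2 − 9/44·R4.
R3 ← R3 + 1/4·R4.
Reading off the reduced rows gives x_1 = -2, x_2 = -6, x_3 = -3, x_4 = -5.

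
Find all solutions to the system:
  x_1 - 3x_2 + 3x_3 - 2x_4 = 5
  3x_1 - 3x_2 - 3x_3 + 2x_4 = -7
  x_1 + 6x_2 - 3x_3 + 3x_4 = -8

infinitely many solutions

Row-reduce:
R2 ← R2 − 3·R1.
R3 ← R3 − 1·R1.
R2 ← R2 / (6).
R1 ← R1 + 3·R2.
R3 ← R3 − 9·R2.
R3 ← R3 / (12).
R1 ← R1 + 3·R3.
R2 ← R2 + 2·R3.
Rank is 3 with 4 unknowns, leaving x_4 free.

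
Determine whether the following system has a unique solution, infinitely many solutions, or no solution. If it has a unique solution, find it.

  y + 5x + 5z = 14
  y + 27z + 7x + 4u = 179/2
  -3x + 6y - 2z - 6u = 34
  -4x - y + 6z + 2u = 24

Row-reduce:
R1 ← R1 / (5).
R2 ← R2 − 7·R1.
R3 ← R3 + 3·R1.
R4 ← R4 + 4·R1.
R2 ← R2 / (-2/5).
R1 ← R1 − 1/5·R2.
R3 ← R3 − 33/5·R2.
R4 ← R4 + 1/5·R2.
R3 ← R3 / (331).
R1 ← R1 − 11·R3.
R2 ← R2 + 50·R3.
Row 4 reduces to 0 = 1/4, a contradiction. The system is inconsistent.

no solution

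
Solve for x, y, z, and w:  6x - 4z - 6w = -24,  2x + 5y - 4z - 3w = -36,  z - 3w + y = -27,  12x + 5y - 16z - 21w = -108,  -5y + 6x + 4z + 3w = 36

x = 0, y = -6, z = -3, w = 6

Row-reduce the augmented matrix:
R1 ← R1 / (6).
R2 ← R2 − 2·R1.
R4 ← R4 − 12·R1.
R5 ← R5 − 6·R1.
R2 ← R2 / (5).
R3 ← R3 − 1·R2.
R4 ← R4 − 5·R2.
R5 ← R5 + 5·R2.
R3 ← R3 / (23/15).
R1 ← R1 + 2/3·R3.
R2 ← R2 + 8/15·R3.
R4 ← R4 + 16/3·R3.
R5 ← R5 − 16/3·R3.
R4 ← R4 / (-408/23).
R1 ← R1 + 51/23·R4.
R2 ← R2 + 27/23·R4.
R3 ← R3 + 42/23·R4.
R5 ← R5 − 408/23·R4.
R5 reduces to 0 = 0, so the extra equation is consistent.
Reading off the reduced rows gives x = 0, y = -6, z = -3, w = 6.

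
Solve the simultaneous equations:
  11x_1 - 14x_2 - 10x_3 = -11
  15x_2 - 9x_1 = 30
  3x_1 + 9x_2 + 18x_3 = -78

x_1 = -5, x_2 = -1, x_3 = -3

Row-reduce the augmented matrix:
R1 ← R1 / (11).
R2 ← R2 + 9·R1.
R3 ← R3 − 3·R1.
R2 ← R2 / (39/11).
R1 ← R1 + 14/11·R2.
R3 ← R3 − 141/11·R2.
R3 ← R3 / (654/13).
R1 ← R1 + 50/13·R3.
R2 ← R2 + 30/13·R3.
Reading off the reduced rows gives x_1 = -5, x_2 = -1, x_3 = -3.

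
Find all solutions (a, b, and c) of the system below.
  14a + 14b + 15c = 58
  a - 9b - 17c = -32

Row-reduce:
R1 ← R1 / (14).
R2 ← R2 − 1·R1.
R2 ← R2 / (-10).
R1 ← R1 − 1·R2.
Rank is 2 with 3 unknowns, leaving c free.

infinitely many solutions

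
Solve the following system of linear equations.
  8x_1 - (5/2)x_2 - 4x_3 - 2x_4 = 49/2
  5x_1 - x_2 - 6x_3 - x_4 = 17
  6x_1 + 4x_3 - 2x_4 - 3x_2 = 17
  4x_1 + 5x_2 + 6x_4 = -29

Row-reduce:
R1 ← R1 / (8).
R2 ← R2 − 5·R1.
R3 ← R3 − 6·R1.
R4 ← R4 − 4·R1.
R2 ← R2 / (9/16).
R1 ← R1 + 5/16·R2.
R3 ← R3 + 9/8·R2.
R4 ← R4 − 25/4·R2.
Swap R3 and R4.
R3 ← R3 / (368/9).
R1 ← R1 + 22/9·R3.
R2 ← R2 + 56/9·R3.
Row 4 reduces to 0 = 2, a contradiction. The system is inconsistent.

no solution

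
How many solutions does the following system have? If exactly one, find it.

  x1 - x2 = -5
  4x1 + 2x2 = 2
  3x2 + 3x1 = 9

no solution

Row-reduce:
R2 ← R2 − 4·R1.
R3 ← R3 − 3·R1.
R2 ← R2 / (6).
R1 ← R1 + 1·R2.
R3 ← R3 − 6·R2.
Row 3 reduces to 0 = 2, a contradiction. The system is inconsistent.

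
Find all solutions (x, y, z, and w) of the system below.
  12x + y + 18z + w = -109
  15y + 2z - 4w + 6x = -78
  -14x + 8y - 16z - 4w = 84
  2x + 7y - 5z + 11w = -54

Row-reduce the augmented matrix:
R1 ← R1 / (12).
R2 ← R2 − 6·R1.
R3 ← R3 + 14·R1.
R4 ← R4 − 2·R1.
R2 ← R2 / (29/2).
R1 ← R1 − 1/12·R2.
R3 ← R3 − 55/6·R2.
R4 ← R4 − 41/6·R2.
R3 ← R3 / (820/87).
R1 ← R1 − 134/87·R3.
R2 ← R2 + 14/29·R3.
R4 ← R4 + 409/87·R3.
R4 ← R4 / (10627/820).
R1 ← R1 − 22/205·R4.
R2 ← R2 + 127/410·R4.
R3 ← R3 − 1/820·R4.
Reading off the reduced rows gives x = -4, y = -4, z = -3, w = -3.

x = -4, y = -4, z = -3, w = -3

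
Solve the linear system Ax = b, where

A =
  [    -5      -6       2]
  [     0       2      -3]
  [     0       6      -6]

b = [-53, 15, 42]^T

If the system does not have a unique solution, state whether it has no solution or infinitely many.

x_1 = 3, x_2 = 6, x_3 = -1

Row-reduce the augmented matrix:
R1 ← R1 / (-5).
R2 ← R2 / (2).
R1 ← R1 − 6/5·R2.
R3 ← R3 − 6·R2.
R3 ← R3 / (3).
R1 ← R1 − 7/5·R3.
R2 ← R2 + 3/2·R3.
Reading off the reduced rows gives x_1 = 3, x_2 = 6, x_3 = -1.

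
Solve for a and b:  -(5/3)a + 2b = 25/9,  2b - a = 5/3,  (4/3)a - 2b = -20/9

a = -5/3, b = 0

Row-reduce the augmented matrix:
R1 ← R1 / (-5/3).
R2 ← R2 + 1·R1.
R3 ← R3 − 4/3·R1.
R2 ← R2 / (4/5).
R1 ← R1 + 6/5·R2.
R3 ← R3 + 2/5·R2.
R3 reduces to 0 = 0, so the extra equation is consistent.
Reading off the reduced rows gives a = -5/3, b = 0.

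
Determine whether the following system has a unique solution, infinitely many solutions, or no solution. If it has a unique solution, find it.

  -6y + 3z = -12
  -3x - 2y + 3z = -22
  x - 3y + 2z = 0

x = 6, y = 2, z = 0

Row-reduce the augmented matrix:
Swap R1 and R2.
R1 ← R1 / (-3).
R3 ← R3 − 1·R1.
R2 ← R2 / (-6).
R1 ← R1 − 2/3·R2.
R3 ← R3 + 11/3·R2.
R3 ← R3 / (7/6).
R1 ← R1 + 2/3·R3.
R2 ← R2 + 1/2·R3.
Reading off the reduced rows gives x = 6, y = 2, z = 0.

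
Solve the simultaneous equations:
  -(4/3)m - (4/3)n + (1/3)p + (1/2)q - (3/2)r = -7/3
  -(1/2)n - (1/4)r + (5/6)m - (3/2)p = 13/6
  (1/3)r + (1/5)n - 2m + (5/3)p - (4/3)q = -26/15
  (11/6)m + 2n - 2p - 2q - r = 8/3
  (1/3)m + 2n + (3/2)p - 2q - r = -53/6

Row-reduce the augmented matrix:
R1 ← R1 / (-4/3).
R2 ← R2 − 5/6·R1.
R3 ← R3 + 2·R1.
R4 ← R4 − 11/6·R1.
R5 ← R5 − 1/3·R1.
R2 ← R2 / (-4/3).
R1 ← R1 − 1·R2.
R3 ← R3 − 11/5·R2.
R4 ← R4 − 1/6·R2.
R5 ← R5 − 5/3·R2.
R3 ← R3 / (-463/480).
R1 ← R1 + 39/32·R3.
R2 ← R2 − 31/32·R3.
R4 ← R4 + 109/64·R3.
R5 ← R5 + 1/32·R3.
R4 ← R4 / (692/463).
R1 ← R1 − 852/463·R4.
R2 ← R2 + 1675/926·R4.
R3 ← R3 − 1505/926·R4.
R5 ← R5 + 2655/1852·R4.
R5 ← R5 / (-77683/11072).
R1 ← R1 − 3291/692·R5.
R2 ← R2 + 20495/5536·R5.
R3 ← R3 − 22381/5536·R5.
R4 ← R4 + 7987/2768·R5.
Reading off the reduced rows gives m = -4, n = 3, p = -5, q = 2, r = 2.

m = -4, n = 3, p = -5, q = 2, r = 2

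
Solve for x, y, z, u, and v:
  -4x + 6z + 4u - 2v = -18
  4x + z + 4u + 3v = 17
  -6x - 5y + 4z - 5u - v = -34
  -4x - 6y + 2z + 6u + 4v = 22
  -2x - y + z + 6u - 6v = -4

x = 0, y = 0, z = -4, u = 3, v = 3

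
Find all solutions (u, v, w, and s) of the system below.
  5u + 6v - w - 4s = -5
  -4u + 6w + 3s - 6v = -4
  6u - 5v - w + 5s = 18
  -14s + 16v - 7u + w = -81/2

no solution

Row-reduce:
R1 ← R1 / (5).
R2 ← R2 + 4·R1.
R3 ← R3 − 6·R1.
R4 ← R4 + 7·R1.
R2 ← R2 / (-6/5).
R1 ← R1 − 6/5·R2.
R3 ← R3 + 61/5·R2.
R4 ← R4 − 122/5·R2.
R3 ← R3 / (-158/3).
R1 ← R1 − 5·R3.
R2 ← R2 + 13/3·R3.
R4 ← R4 − 316/3·R3.
Row 4 reduces to 0 = 1/2, a contradiction. The system is inconsistent.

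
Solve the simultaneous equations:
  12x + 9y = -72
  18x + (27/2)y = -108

infinitely many solutions

Row-reduce:
R1 ← R1 / (12).
R2 ← R2 − 18·R1.
Rank is 1 with 2 unknowns, leaving y free.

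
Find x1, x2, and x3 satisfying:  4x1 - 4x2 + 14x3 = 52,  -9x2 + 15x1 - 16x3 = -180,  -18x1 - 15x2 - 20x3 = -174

x1 = -2, x2 = 6, x3 = 6

Row-reduce the augmented matrix:
R1 ← R1 / (4).
R2 ← R2 − 15·R1.
R3 ← R3 + 18·R1.
R2 ← R2 / (6).
R1 ← R1 + 1·R2.
R3 ← R3 + 33·R2.
R3 ← R3 / (-1335/4).
R1 ← R1 + 95/12·R3.
R2 ← R2 + 137/12·R3.
Reading off the reduced rows gives x1 = -2, x2 = 6, x3 = 6.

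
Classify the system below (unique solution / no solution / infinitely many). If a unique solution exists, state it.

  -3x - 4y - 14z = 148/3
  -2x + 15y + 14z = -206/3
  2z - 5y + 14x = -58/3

Row-reduce the augmented matrix:
R1 ← R1 / (-3).
R2 ← R2 + 2·R1.
R3 ← R3 − 14·R1.
R2 ← R2 / (53/3).
R1 ← R1 − 4/3·R2.
R3 ← R3 + 71/3·R2.
R3 ← R3 / (-1700/53).
R1 ← R1 − 154/53·R3.
R2 ← R2 − 70/53·R3.
Reading off the reduced rows gives x = -2, y = -8/3, z = -7/3.

x = -2, y = -8/3, z = -7/3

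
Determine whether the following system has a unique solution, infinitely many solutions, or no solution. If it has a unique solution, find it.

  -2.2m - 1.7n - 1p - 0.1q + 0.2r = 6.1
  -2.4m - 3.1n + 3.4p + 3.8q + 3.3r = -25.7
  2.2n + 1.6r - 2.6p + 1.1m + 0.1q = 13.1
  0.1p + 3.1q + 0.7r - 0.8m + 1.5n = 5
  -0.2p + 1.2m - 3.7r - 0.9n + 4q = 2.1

Row-reduce the augmented matrix:
R1 ← R1 / (-11/5).
R2 ← R2 + 12/5·R1.
R3 ← R3 − 11/10·R1.
R4 ← R4 + 4/5·R1.
R5 ← R5 − 6/5·R1.
R2 ← R2 / (-137/110).
R1 ← R1 − 17/22·R2.
R3 ← R3 − 27/20·R2.
R4 ← R4 − 233/110·R2.
R5 ← R5 + 201/110·R2.
R3 ← R3 / (1211/685).
R1 ← R1 − 444/137·R3.
R2 ← R2 + 494/137·R3.
R4 ← R4 − 11099/1370·R3.
R5 ← R5 + 5024/685·R3.
R4 ← R4 / (-477709/48440).
R1 ← R1 + 13051/2422·R4.
R2 ← R2 − 13577/2422·R4.
R3 ← R3 − 11747/4844·R4.
R5 ← R5 − 96858/6055·R4.
R5 ← R5 / (-36183583/2388545).
R1 ← R1 − 953193/477709·R5.
R2 ← R2 + 949443/477709·R5.
R3 ← R3 + 661975/477709·R5.
R4 ← R4 − 834617/477709·R5.
Reading off the reduced rows gives m = -3, n = 3, p = -5, q = 0, r = -2.

m = -3, n = 3, p = -5, q = 0, r = -2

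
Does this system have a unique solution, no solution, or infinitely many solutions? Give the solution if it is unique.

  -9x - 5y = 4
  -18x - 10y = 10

no solution

Row-reduce:
R1 ← R1 / (-9).
R2 ← R2 + 18·R1.
Row 2 reduces to 0 = 2, a contradiction. The system is inconsistent.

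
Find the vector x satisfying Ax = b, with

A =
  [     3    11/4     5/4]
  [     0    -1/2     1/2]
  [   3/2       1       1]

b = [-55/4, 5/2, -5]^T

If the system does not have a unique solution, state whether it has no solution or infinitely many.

infinitely many solutions

Row-reduce:
R1 ← R1 / (3).
R3 ← R3 − 3/2·R1.
R2 ← R2 / (-1/2).
R1 ← R1 − 11/12·R2.
R3 ← R3 + 3/8·R2.
Rank is 2 with 3 unknowns, leaving x_3 free.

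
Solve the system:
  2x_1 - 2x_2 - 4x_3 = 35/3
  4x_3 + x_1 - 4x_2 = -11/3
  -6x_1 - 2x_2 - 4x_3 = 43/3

x_1 = -1/3, x_2 = -3/2, x_3 = -7/3

Row-reduce the augmented matrix:
R1 ← R1 / (2).
R2 ← R2 − 1·R1.
R3 ← R3 + 6·R1.
R2 ← R2 / (-3).
R1 ← R1 + 1·R2.
R3 ← R3 + 8·R2.
R3 ← R3 / (-32).
R1 ← R1 + 4·R3.
R2 ← R2 + 2·R3.
Reading off the reduced rows gives x_1 = -1/3, x_2 = -3/2, x_3 = -7/3.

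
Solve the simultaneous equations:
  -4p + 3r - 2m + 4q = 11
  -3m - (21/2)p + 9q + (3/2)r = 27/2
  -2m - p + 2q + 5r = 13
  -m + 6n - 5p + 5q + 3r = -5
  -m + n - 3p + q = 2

infinitely many solutions

Row-reduce:
R1 ← R1 / (-2).
R2 ← R2 + 3·R1.
R3 ← R3 + 2·R1.
R4 ← R4 + 1·R1.
R5 ← R5 + 1·R1.
Swap R2 and R4.
R2 ← R2 / (6).
R5 ← R5 − 1·R2.
R3 ← R3 / (3).
R1 ← R1 − 2·R3.
R2 ← R2 + 1/2·R3.
R4 ← R4 + 9/2·R3.
R5 ← R5 + 1/2·R3.
Swap R4 and R5.
R4 ← R4 / (-11/6).
R1 ← R1 + 2/3·R4.
R2 ← R2 − 1/6·R4.
R3 ← R3 + 2/3·R4.
Rank is 4 with 5 unknowns, leaving r free.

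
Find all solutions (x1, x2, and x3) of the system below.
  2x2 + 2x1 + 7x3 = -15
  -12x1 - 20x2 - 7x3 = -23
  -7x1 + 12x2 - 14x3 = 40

x1 = 2, x2 = 1, x3 = -3

Row-reduce the augmented matrix:
R1 ← R1 / (2).
R2 ← R2 + 12·R1.
R3 ← R3 + 7·R1.
R2 ← R2 / (-8).
R1 ← R1 − 1·R2.
R3 ← R3 − 19·R2.
R3 ← R3 / (749/8).
R1 ← R1 − 63/8·R3.
R2 ← R2 + 35/8·R3.
Reading off the reduced rows gives x1 = 2, x2 = 1, x3 = -3.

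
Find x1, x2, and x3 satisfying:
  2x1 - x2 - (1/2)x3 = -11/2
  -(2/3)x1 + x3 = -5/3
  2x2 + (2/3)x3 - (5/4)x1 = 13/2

x1 = -2, x2 = 3, x3 = -3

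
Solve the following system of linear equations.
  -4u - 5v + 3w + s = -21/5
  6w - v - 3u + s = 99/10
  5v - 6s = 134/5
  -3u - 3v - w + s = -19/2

Row-reduce the augmented matrix:
R1 ← R1 / (-4).
R2 ← R2 + 3·R1.
R4 ← R4 + 3·R1.
R2 ← R2 / (11/4).
R1 ← R1 − 5/4·R2.
R3 ← R3 − 5·R2.
R4 ← R4 − 3/4·R2.
R3 ← R3 / (-75/11).
R1 ← R1 + 27/11·R3.
R2 ← R2 − 15/11·R3.
R4 ← R4 + 47/11·R3.
R4 ← R4 / (317/75).
R1 ← R1 − 49/25·R4.
R2 ← R2 + 6/5·R4.
R3 ← R3 − 71/75·R4.
Reading off the reduced rows gives u = -1/2, v = 2, w = 11/5, s = -14/5.

u = -1/2, v = 2, w = 11/5, s = -14/5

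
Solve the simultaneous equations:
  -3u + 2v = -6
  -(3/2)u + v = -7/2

Row-reduce:
R1 ← R1 / (-3).
R2 ← R2 + 3/2·R1.
Row 2 reduces to 0 = -1/2, a contradiction. The system is inconsistent.

no solution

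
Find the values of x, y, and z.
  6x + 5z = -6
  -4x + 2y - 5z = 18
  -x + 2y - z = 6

x = 4, y = 2, z = -6

Row-reduce the augmented matrix:
R1 ← R1 / (6).
R2 ← R2 + 4·R1.
R3 ← R3 + 1·R1.
R2 ← R2 / (2).
R3 ← R3 − 2·R2.
R3 ← R3 / (3/2).
R1 ← R1 − 5/6·R3.
R2 ← R2 + 5/6·R3.
Reading off the reduced rows gives x = 4, y = 2, z = -6.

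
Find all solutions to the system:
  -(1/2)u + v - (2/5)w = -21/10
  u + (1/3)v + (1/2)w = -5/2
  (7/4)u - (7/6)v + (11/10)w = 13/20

Row-reduce:
R1 ← R1 / (-1/2).
R2 ← R2 − 1·R1.
R3 ← R3 − 7/4·R1.
R2 ← R2 / (7/3).
R1 ← R1 + 2·R2.
R3 ← R3 − 7/3·R2.
Rank is 2 with 3 unknowns, leaving w free.

infinitely many solutions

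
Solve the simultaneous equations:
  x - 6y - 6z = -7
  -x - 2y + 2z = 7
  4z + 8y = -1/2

no solution

Row-reduce:
R2 ← R2 + 1·R1.
R2 ← R2 / (-8).
R1 ← R1 + 6·R2.
R3 ← R3 − 8·R2.
Row 3 reduces to 0 = -1/2, a contradiction. The system is inconsistent.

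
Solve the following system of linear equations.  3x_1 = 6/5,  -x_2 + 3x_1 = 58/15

x_1 = 2/5, x_2 = -8/3

Row-reduce the augmented matrix:
R1 ← R1 / (3).
R2 ← R2 − 3·R1.
R2 ← R2 / (-1).
Reading off the reduced rows gives x_1 = 2/5, x_2 = -8/3.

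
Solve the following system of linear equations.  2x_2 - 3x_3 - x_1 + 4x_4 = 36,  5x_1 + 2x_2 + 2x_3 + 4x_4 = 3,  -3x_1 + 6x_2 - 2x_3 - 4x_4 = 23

infinitely many solutions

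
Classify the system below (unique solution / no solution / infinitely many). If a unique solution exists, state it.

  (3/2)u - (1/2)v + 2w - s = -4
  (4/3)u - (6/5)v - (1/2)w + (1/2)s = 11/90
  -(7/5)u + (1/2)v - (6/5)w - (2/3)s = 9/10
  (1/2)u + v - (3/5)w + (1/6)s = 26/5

Row-reduce the augmented matrix:
R1 ← R1 / (3/2).
R2 ← R2 − 4/3·R1.
R3 ← R3 + 7/5·R1.
R4 ← R4 − 1/2·R1.
R2 ← R2 / (-34/45).
R1 ← R1 + 1/3·R2.
R3 ← R3 − 1/30·R2.
R4 ← R4 − 7/6·R2.
R3 ← R3 / (77/136).
R1 ← R1 − 159/68·R3.
R2 ← R2 − 205/68·R3.
R4 ← R4 + 3253/680·R3.
R4 ← R4 / (-39873/3850).
R1 ← R1 − 1954/385·R4.
R2 ← R2 − 1468/231·R4.
R3 ← R3 + 3139/1155·R4.
Reading off the reduced rows gives u = 5/3, v = 3, w = -2, s = 1.

u = 5/3, v = 3, w = -2, s = 1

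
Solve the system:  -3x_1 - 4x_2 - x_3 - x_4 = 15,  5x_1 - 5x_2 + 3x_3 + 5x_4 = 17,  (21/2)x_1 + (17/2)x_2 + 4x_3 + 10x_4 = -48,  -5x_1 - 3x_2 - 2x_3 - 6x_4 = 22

infinitely many solutions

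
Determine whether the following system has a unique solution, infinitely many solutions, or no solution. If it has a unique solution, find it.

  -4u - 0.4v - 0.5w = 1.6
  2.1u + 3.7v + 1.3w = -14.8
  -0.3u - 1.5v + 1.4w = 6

u = 0, v = -4, w = 0

Row-reduce the augmented matrix:
R1 ← R1 / (-4).
R2 ← R2 − 21/10·R1.
R3 ← R3 + 3/10·R1.
R2 ← R2 / (349/100).
R1 ← R1 − 1/10·R2.
R3 ← R3 + 147/100·R2.
R3 ← R3 / (3271/1745).
R1 ← R1 − 133/1396·R3.
R2 ← R2 − 415/1396·R3.
Reading off the reduced rows gives u = 0, v = -4, w = 0.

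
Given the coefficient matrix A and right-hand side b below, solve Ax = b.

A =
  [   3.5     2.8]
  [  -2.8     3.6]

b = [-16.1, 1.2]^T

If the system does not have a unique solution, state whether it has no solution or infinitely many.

x_1 = -3, x_2 = -2

Row-reduce the augmented matrix:
R1 ← R1 / (7/2).
R2 ← R2 + 14/5·R1.
R2 ← R2 / (146/25).
R1 ← R1 − 4/5·R2.
Reading off the reduced rows gives x_1 = -3, x_2 = -2.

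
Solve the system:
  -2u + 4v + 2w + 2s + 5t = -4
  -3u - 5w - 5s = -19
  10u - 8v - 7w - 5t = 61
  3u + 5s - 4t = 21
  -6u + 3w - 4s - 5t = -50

no solution

Row-reduce:
R1 ← R1 / (-2).
R2 ← R2 + 3·R1.
R3 ← R3 − 10·R1.
R4 ← R4 − 3·R1.
R5 ← R5 + 6·R1.
R2 ← R2 / (-6).
R1 ← R1 + 2·R2.
R3 ← R3 − 12·R2.
R4 ← R4 − 6·R2.
R5 ← R5 + 12·R2.
R3 ← R3 / (-13).
R1 ← R1 − 5/3·R3.
R2 ← R2 − 4/3·R3.
R4 ← R4 + 5·R3.
R5 ← R5 − 13·R3.
R4 ← R4 / (30/13).
R1 ← R1 − 35/39·R4.
R2 ← R2 − 28/39·R4.
R3 ← R3 − 6/13·R4.
Row 5 reduces to 0 = 3, a contradiction. The system is inconsistent.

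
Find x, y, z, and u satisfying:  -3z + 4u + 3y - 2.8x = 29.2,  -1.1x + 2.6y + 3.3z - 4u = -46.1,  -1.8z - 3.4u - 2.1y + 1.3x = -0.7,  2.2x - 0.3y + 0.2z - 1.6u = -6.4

Row-reduce the augmented matrix:
R1 ← R1 / (-14/5).
R2 ← R2 + 11/10·R1.
R3 ← R3 − 13/10·R1.
R4 ← R4 − 11/5·R1.
R2 ← R2 / (199/140).
R1 ← R1 + 15/14·R2.
R3 ← R3 + 99/140·R2.
R4 ← R4 − 72/35·R2.
R3 ← R3 / (-192/199).
R1 ← R1 − 885/199·R3.
R2 ← R2 − 627/199·R3.
R4 ← R4 + 17191/1990·R3.
R4 ← R4 / (154359/3200).
R1 ← R1 + 1633/64·R4.
R2 ← R2 + 5763/320·R4.
R3 ← R3 − 1431/320·R4.
Reading off the reduced rows gives x = 1, y = -2, z = -6, u = 5.

x = 1, y = -2, z = -6, u = 5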